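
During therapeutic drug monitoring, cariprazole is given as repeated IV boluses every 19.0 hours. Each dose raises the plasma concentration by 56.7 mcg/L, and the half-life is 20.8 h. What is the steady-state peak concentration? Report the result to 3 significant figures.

k = ln 2 / 20.8 = 0.03332 h⁻¹
Fraction remaining after one interval: e^(−kτ) = e^(−0.03332 × 19.0) = 0.5309
R = 1 / (1 − 0.5309) = 2.132
Css,max = 56.7 × 2.132 ≈ 121 mcg/L

121 mcg/L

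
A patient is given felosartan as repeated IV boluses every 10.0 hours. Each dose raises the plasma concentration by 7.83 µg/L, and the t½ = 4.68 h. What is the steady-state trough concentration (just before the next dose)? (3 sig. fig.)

k = ln 2 / 4.68 = 0.1481 h⁻¹
Fraction remaining after one interval: e^(−kτ) = e^(−0.1481 × 10.0) = 0.2274
R = 1 / (1 − 0.2274) = 1.294
Css,max = 7.83 × 1.294 = 10.13 µg/L
Css,min = Css,max × e^(−kτ) = 10.13 × 0.2274 ≈ 2.30 µg/L

2.30 µg/L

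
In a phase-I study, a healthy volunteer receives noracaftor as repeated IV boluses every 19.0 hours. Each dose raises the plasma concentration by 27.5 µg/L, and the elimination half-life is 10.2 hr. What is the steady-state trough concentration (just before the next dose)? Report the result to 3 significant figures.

k = ln 2 / 10.2 = 0.06796 hr⁻¹
Fraction remaining after one interval: e^(−kτ) = e^(−0.06796 × 19.0) = 0.2750
R = 1 / (1 − 0.2750) = 1.379
Css,max = 27.5 × 1.379 = 37.93 µg/L
Css,min = Css,max × e^(−kτ) = 37.93 × 0.2750 ≈ 10.4 µg/L

10.4 µg/L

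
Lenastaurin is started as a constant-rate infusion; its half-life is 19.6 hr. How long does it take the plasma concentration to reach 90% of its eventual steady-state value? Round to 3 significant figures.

65.1 hours

k = ln 2 / 19.6 = 0.03536 hr⁻¹
f = 1 − e^(−kt)  ⇒  t = −ln(1 − f) / k
t = −ln(1 − 0.9) / 0.03536 = 2.303 / 0.03536 ≈ 65.1 hours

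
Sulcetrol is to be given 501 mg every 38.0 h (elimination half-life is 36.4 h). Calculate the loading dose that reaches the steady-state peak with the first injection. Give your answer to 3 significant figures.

973 mg

k = ln 2 / 36.4 = 0.01904 h⁻¹
Accumulation ratio R = 1 / (1 − e^(−kτ)) = 1 / (1 − e^(−0.01904×38.0)) = 1 / (1 − 0.4850) = 1.942
Loading dose = maintenance dose × R = 501 × 1.942 ≈ 973 mg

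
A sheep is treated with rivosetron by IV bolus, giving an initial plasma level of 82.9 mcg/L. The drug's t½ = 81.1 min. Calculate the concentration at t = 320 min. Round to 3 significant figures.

k = ln 2 / 81.1 = 0.008547 min⁻¹
320 min is 3.946 half-lives, so C = 82.9 × (1/2)^3.946 = 82.9 × 0.06490 ≈ 5.38 mcg/L

5.38 mcg/L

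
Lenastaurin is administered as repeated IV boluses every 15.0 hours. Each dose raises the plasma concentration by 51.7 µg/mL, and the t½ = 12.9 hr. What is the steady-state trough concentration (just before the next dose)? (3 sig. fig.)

k = ln 2 / 12.9 = 0.05373 hr⁻¹
Fraction remaining after one interval: e^(−kτ) = e^(−0.05373 × 15.0) = 0.4466
R = 1 / (1 − 0.4466) = 1.807
Css,max = 51.7 × 1.807 = 93.43 µg/mL
Css,min = Css,max × e^(−kτ) = 93.43 × 0.4466 ≈ 41.7 µg/mL

41.7 µg/mL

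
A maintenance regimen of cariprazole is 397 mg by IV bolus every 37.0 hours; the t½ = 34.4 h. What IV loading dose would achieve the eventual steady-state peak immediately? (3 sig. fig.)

755 mg

k = ln 2 / 34.4 = 0.02015 h⁻¹
Accumulation ratio R = 1 / (1 − e^(−kτ)) = 1 / (1 − e^(−0.02015×37.0)) = 1 / (1 − 0.4745) = 1.903
Loading dose = maintenance dose × R = 397 × 1.903 ≈ 755 mg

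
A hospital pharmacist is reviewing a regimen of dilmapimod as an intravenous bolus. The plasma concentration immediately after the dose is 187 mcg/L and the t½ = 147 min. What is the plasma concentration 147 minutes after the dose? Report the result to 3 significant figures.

k = ln 2 / 147 = 0.004715 min⁻¹
147 min is 1.000 half-lives, so C = 187 × (1/2)^1.000 = 187 × 0.5000 ≈ 93.5 mcg/L

93.5 mcg/L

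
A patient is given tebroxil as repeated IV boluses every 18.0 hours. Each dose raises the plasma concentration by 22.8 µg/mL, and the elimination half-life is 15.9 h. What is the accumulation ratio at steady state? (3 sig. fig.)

k = ln 2 / 15.9 = 0.04359 h⁻¹
Fraction remaining after one interval: e^(−kτ) = e^(−0.04359 × 18.0) = 0.4563
R = 1 / (1 − 0.4563) = 1 / 0.5437 ≈ 1.84

1.84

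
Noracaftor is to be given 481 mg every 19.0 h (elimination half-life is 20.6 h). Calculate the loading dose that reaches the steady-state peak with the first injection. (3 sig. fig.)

1020 mg

k = ln 2 / 20.6 = 0.03365 h⁻¹
Accumulation ratio R = 1 / (1 − e^(−kτ)) = 1 / (1 − e^(−0.03365×19.0)) = 1 / (1 − 0.5277) = 2.117
Loading dose = maintenance dose × R = 481 × 2.117 ≈ 1020 mg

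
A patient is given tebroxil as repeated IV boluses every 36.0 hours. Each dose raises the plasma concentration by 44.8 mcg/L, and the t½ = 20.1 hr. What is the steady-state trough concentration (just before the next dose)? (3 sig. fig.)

k = ln 2 / 20.1 = 0.03448 hr⁻¹
Fraction remaining after one interval: e^(−kτ) = e^(−0.03448 × 36.0) = 0.2890
R = 1 / (1 − 0.2890) = 1.406
Css,max = 44.8 × 1.406 = 63.01 mcg/L
Css,min = Css,max × e^(−kτ) = 63.01 × 0.2890 ≈ 18.2 mcg/L

18.2 mcg/L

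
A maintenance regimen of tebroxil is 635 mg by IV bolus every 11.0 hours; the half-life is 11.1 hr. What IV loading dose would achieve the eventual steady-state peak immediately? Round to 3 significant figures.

k = ln 2 / 11.1 = 0.06245 hr⁻¹
Accumulation ratio R = 1 / (1 − e^(−kτ)) = 1 / (1 − e^(−0.06245×11.0)) = 1 / (1 − 0.5031) = 2.013
Loading dose = maintenance dose × R = 635 × 2.013 ≈ 1280 mg

1280 mg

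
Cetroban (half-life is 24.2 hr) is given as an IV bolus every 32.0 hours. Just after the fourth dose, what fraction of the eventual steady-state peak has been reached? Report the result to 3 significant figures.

0.974

k = ln 2 / 24.2 = 0.02864 hr⁻¹
f_n = 1 − e^(−nkτ) = 1 − e^(−4 × 0.02864 × 32.0) = 1 − e^(−3.666) = 1 − 0.02557 ≈ 0.974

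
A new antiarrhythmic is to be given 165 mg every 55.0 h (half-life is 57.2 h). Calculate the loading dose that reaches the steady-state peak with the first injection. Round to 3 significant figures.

k = ln 2 / 57.2 = 0.01212 h⁻¹
Accumulation ratio R = 1 / (1 − e^(−kτ)) = 1 / (1 − e^(−0.01212×55.0)) = 1 / (1 − 0.5135) = 2.056
Loading dose = maintenance dose × R = 165 × 2.056 ≈ 339 mg

339 mg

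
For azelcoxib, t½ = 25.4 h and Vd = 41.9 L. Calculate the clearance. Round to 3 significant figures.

1.14 L/h

k = ln 2 / t½ = ln 2 / 25.4 = 0.02729 h⁻¹
CL = k · V = 0.02729 × 41.9 ≈ 1.14 L/h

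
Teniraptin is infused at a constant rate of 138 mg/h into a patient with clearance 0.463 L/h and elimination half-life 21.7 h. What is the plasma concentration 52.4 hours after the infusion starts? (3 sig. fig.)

Css = rate / CL = 138 / 0.463 = 298.1 µg/mL
k = ln 2 / 21.7 = 0.03194 h⁻¹
C(t) = Css (1 − e^(−kt)) = 298.1 × (1 − e^(−1.674)) = 298.1 × 0.8125 ≈ 242 µg/mL

242 µg/mL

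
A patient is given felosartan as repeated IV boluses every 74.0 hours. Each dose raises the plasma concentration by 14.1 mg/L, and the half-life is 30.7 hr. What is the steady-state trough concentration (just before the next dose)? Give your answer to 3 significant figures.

3.27 mg/L

k = ln 2 / 30.7 = 0.02258 hr⁻¹
Fraction remaining after one interval: e^(−kτ) = e^(−0.02258 × 74.0) = 0.1881
R = 1 / (1 − 0.1881) = 1.232
Css,max = 14.1 × 1.232 = 17.37 mg/L
Css,min = Css,max × e^(−kτ) = 17.37 × 0.1881 ≈ 3.27 mg/L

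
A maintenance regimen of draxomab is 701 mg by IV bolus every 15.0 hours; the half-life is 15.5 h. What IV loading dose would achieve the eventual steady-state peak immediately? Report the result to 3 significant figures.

1430 mg

k = ln 2 / 15.5 = 0.04472 h⁻¹
Accumulation ratio R = 1 / (1 − e^(−kτ)) = 1 / (1 − e^(−0.04472×15.0)) = 1 / (1 − 0.5113) = 2.046
Loading dose = maintenance dose × R = 701 × 2.046 ≈ 1430 mg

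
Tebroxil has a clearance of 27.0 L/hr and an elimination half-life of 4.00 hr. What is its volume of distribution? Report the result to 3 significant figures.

k = ln 2 / t½ = ln 2 / 4.00 = 0.1733 hr⁻¹
V = CL / k = 27.0 / 0.1733 ≈ 156 L

156 L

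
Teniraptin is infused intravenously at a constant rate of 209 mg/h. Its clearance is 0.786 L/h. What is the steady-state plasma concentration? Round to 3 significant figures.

Css = infusion rate / CL = 209 / 0.786 ≈ 266 µg/mL

266 µg/mL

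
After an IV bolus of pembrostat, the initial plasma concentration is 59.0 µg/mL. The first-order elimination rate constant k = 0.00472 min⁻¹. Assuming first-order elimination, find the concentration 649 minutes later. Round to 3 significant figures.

2.76 µg/mL

C(t) = C₀ e^(−kt) = 59.0 × e^(−0.004720 × 649) = 59.0 × e^(−3.063) = 59.0 × 0.04673 ≈ 2.76 µg/mL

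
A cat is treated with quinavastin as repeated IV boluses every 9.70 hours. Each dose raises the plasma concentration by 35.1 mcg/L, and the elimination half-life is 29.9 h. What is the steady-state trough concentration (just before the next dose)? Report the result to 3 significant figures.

k = ln 2 / 29.9 = 0.02318 h⁻¹
Fraction remaining after one interval: e^(−kτ) = e^(−0.02318 × 9.70) = 0.7986
R = 1 / (1 − 0.7986) = 4.966
Css,max = 35.1 × 4.966 = 174.3 mcg/L
Css,min = Css,max × e^(−kτ) = 174.3 × 0.7986 ≈ 139 mcg/L

139 mcg/L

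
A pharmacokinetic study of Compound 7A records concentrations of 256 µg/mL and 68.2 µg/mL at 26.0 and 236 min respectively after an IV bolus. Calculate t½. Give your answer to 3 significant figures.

110 minutes

k = ln(C₁/C₂) / (t₂ − t₁) = ln(256/68.2) / (236 − 26.0)
  = 1.323 / 210.0 = 0.006299 min⁻¹
t½ = ln 2 / k = ln 2 / 0.006299 ≈ 110 minutes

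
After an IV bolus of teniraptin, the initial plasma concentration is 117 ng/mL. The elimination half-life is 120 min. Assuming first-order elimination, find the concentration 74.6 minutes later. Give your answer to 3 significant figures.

k = ln 2 / 120 = 0.005776 min⁻¹
C(t) = C₀ e^(−kt) = 117 × e^(−0.005776 × 74.6) = 117 × e^(−0.4309) = 117 × 0.6499 ≈ 76.0 ng/mL

76.0 ng/mL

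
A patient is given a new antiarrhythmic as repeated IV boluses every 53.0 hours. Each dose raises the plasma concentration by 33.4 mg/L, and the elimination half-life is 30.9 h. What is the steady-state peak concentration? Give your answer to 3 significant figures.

48.0 mg/L

k = ln 2 / 30.9 = 0.02243 h⁻¹
Fraction remaining after one interval: e^(−kτ) = e^(−0.02243 × 53.0) = 0.3046
R = 1 / (1 − 0.3046) = 1.438
Css,max = 33.4 × 1.438 ≈ 48.0 mg/L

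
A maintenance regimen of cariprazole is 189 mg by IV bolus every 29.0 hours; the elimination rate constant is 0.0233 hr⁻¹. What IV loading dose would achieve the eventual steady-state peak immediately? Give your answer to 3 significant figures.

Accumulation ratio R = 1 / (1 − e^(−kτ)) = 1 / (1 − e^(−0.02330×29.0)) = 1 / (1 − 0.5088) = 2.036
Loading dose = maintenance dose × R = 189 × 2.036 ≈ 385 mg

385 mg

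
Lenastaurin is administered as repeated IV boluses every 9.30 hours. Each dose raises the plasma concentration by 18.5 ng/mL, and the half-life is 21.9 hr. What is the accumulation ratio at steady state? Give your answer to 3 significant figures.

3.92

k = ln 2 / 21.9 = 0.03165 hr⁻¹
Fraction remaining after one interval: e^(−kτ) = e^(−0.03165 × 9.30) = 0.7450
R = 1 / (1 − 0.7450) = 1 / 0.2550 ≈ 3.92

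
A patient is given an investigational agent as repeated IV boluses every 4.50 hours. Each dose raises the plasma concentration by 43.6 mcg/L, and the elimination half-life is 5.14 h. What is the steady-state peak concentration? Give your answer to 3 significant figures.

k = ln 2 / 5.14 = 0.1349 h⁻¹
Fraction remaining after one interval: e^(−kτ) = e^(−0.1349 × 4.50) = 0.5451
R = 1 / (1 − 0.5451) = 2.198
Css,max = 43.6 × 2.198 ≈ 95.8 mcg/L

95.8 mcg/L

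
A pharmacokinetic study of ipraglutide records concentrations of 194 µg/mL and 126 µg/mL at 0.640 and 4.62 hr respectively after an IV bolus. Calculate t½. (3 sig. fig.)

k = ln(C₁/C₂) / (t₂ − t₁) = ln(194/126) / (4.62 − 0.640)
  = 0.4316 / 3.980 = 0.1084 hr⁻¹
t½ = ln 2 / k = ln 2 / 0.1084 ≈ 6.39 hours

6.39 hours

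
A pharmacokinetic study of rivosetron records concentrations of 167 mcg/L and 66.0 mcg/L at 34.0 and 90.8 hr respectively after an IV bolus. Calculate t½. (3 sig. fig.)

42.4 hours

k = ln(C₁/C₂) / (t₂ − t₁) = ln(167/66.0) / (90.8 − 34.0)
  = 0.9283 / 56.80 = 0.01634 hr⁻¹
t½ = ln 2 / k = ln 2 / 0.01634 ≈ 42.4 hours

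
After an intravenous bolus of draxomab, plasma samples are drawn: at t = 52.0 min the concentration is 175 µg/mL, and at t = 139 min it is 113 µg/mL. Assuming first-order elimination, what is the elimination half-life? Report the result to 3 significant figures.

138 minutes

k = ln(C₁/C₂) / (t₂ − t₁) = ln(175/113) / (139 − 52.0)
  = 0.4374 / 87.00 = 0.005028 min⁻¹
t½ = ln 2 / k = ln 2 / 0.005028 ≈ 138 minutes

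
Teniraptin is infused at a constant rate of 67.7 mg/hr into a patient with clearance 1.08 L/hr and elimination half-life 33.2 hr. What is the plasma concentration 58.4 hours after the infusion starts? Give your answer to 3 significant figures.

44.2 mg/L

Css = rate / CL = 67.7 / 1.08 = 62.69 mg/L
k = ln 2 / 33.2 = 0.02088 hr⁻¹
C(t) = Css (1 − e^(−kt)) = 62.69 × (1 − e^(−1.219)) = 62.69 × 0.7046 ≈ 44.2 mg/L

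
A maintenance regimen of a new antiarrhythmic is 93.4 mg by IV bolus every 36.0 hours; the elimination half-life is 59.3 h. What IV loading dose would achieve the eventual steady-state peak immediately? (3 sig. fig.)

k = ln 2 / 59.3 = 0.01169 h⁻¹
Accumulation ratio R = 1 / (1 − e^(−kτ)) = 1 / (1 − e^(−0.01169×36.0)) = 1 / (1 − 0.6565) = 2.911
Loading dose = maintenance dose × R = 93.4 × 2.911 ≈ 272 mg

272 mg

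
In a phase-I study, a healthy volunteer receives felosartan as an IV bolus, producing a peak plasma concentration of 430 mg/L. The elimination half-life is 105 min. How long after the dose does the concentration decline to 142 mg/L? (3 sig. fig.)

k = ln 2 / 105 = 0.006601 min⁻¹
C(t) = C₀ e^(−kt)  ⇒  t = ln(C₀/C) / k
t = ln(430/142) / 0.006601 = 1.108 / 0.006601 ≈ 168 minutes

168 minutes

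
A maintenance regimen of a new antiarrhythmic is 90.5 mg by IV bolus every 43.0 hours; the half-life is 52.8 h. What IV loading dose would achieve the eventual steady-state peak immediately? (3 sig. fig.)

k = ln 2 / 52.8 = 0.01313 h⁻¹
Accumulation ratio R = 1 / (1 − e^(−kτ)) = 1 / (1 − e^(−0.01313×43.0)) = 1 / (1 − 0.5686) = 2.318
Loading dose = maintenance dose × R = 90.5 × 2.318 ≈ 210 mg

210 mg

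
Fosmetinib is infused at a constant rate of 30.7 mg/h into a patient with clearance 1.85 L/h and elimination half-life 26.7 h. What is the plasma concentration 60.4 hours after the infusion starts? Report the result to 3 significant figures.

13.1 mg/L

Css = rate / CL = 30.7 / 1.85 = 16.59 mg/L
k = ln 2 / 26.7 = 0.02596 h⁻¹
C(t) = Css (1 − e^(−kt)) = 16.59 × (1 − e^(−1.568)) = 16.59 × 0.7915 ≈ 13.1 mg/L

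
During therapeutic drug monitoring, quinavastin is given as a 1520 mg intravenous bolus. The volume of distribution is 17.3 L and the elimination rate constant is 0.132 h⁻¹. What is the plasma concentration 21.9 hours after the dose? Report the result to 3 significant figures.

C₀ = dose / V = 1520 / 17.3 = 87.86 µg/mL
C(t) = C₀ e^(−kt) = 87.86 × e^(−0.1320 × 21.9) = 87.86 × e^(−2.891) = 87.86 × 0.05553 ≈ 4.88 µg/mL

4.88 µg/mL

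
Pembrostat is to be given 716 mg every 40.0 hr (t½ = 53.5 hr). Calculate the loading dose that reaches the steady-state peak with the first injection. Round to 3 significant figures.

1770 mg

k = ln 2 / 53.5 = 0.01296 hr⁻¹
Accumulation ratio R = 1 / (1 − e^(−kτ)) = 1 / (1 − e^(−0.01296×40.0)) = 1 / (1 − 0.5956) = 2.473
Loading dose = maintenance dose × R = 716 × 2.473 ≈ 1770 mg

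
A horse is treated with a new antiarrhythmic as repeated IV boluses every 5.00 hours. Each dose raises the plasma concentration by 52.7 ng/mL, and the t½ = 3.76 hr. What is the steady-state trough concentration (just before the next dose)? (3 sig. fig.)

34.8 ng/mL

k = ln 2 / 3.76 = 0.1843 hr⁻¹
Fraction remaining after one interval: e^(−kτ) = e^(−0.1843 × 5.00) = 0.3978
R = 1 / (1 − 0.3978) = 1.661
Css,max = 52.7 × 1.661 = 87.52 ng/mL
Css,min = Css,max × e^(−kτ) = 87.52 × 0.3978 ≈ 34.8 ng/mL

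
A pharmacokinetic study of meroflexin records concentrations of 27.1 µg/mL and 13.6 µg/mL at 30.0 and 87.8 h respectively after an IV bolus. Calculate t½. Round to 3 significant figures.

58.1 hours

k = ln(C₁/C₂) / (t₂ − t₁) = ln(27.1/13.6) / (87.8 − 30.0)
  = 0.6895 / 57.80 = 0.01193 h⁻¹
t½ = ln 2 / k = ln 2 / 0.01193 ≈ 58.1 hours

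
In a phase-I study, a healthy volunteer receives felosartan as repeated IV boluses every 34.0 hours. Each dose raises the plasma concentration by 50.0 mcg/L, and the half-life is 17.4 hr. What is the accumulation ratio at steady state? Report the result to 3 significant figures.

k = ln 2 / 17.4 = 0.03984 hr⁻¹
Fraction remaining after one interval: e^(−kτ) = e^(−0.03984 × 34.0) = 0.2581
R = 1 / (1 − 0.2581) = 1 / 0.7419 ≈ 1.35

1.35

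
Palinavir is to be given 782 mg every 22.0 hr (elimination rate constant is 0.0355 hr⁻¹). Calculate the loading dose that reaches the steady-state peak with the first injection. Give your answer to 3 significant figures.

Accumulation ratio R = 1 / (1 − e^(−kτ)) = 1 / (1 − e^(−0.03550×22.0)) = 1 / (1 − 0.4579) = 1.845
Loading dose = maintenance dose × R = 782 × 1.845 ≈ 1440 mg

1440 mg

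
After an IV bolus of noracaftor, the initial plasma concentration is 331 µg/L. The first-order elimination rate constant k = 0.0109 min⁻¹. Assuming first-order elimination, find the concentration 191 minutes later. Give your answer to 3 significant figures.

41.3 µg/L

C(t) = C₀ e^(−kt) = 331 × e^(−0.01090 × 191) = 331 × e^(−2.082) = 331 × 0.1247 ≈ 41.3 µg/L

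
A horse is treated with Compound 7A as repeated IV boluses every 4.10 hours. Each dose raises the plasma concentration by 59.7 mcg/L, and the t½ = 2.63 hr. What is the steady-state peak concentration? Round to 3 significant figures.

90.4 mcg/L

k = ln 2 / 2.63 = 0.2636 hr⁻¹
Fraction remaining after one interval: e^(−kτ) = e^(−0.2636 × 4.10) = 0.3394
R = 1 / (1 − 0.3394) = 1.514
Css,max = 59.7 × 1.514 ≈ 90.4 mcg/L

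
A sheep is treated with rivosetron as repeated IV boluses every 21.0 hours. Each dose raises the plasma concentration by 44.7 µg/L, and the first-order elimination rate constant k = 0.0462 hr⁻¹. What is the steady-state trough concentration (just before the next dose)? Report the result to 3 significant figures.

27.3 µg/L

Fraction remaining after one interval: e^(−kτ) = e^(−0.04620 × 21.0) = 0.3790
R = 1 / (1 − 0.3790) = 1.610
Css,max = 44.7 × 1.610 = 71.98 µg/L
Css,min = Css,max × e^(−kτ) = 71.98 × 0.3790 ≈ 27.3 µg/L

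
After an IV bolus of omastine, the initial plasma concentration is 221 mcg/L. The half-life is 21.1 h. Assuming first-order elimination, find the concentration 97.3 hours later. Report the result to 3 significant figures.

k = ln 2 / 21.1 = 0.03285 h⁻¹
97.3 h is 4.611 half-lives, so C = 221 × (1/2)^4.611 = 221 × 0.04091 ≈ 9.04 mcg/L

9.04 mcg/L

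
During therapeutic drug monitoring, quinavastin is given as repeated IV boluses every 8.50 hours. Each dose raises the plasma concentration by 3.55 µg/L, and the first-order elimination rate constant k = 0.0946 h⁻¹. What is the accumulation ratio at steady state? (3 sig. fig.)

Fraction remaining after one interval: e^(−kτ) = e^(−0.09460 × 8.50) = 0.4475
R = 1 / (1 − 0.4475) = 1 / 0.5525 ≈ 1.81

1.81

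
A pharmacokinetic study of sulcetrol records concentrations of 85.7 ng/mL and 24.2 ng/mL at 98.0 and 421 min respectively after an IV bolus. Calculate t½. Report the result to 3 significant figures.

k = ln(C₁/C₂) / (t₂ − t₁) = ln(85.7/24.2) / (421 − 98.0)
  = 1.265 / 323.0 = 0.003915 min⁻¹
t½ = ln 2 / k = ln 2 / 0.003915 ≈ 177 minutes

177 minutes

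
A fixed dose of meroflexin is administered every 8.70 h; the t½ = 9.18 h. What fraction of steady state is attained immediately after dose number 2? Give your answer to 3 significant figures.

0.731

k = ln 2 / 9.18 = 0.07551 h⁻¹
f_n = 1 − e^(−nkτ) = 1 − e^(−2 × 0.07551 × 8.70) = 1 − e^(−1.314) = 1 − 0.2688 ≈ 0.731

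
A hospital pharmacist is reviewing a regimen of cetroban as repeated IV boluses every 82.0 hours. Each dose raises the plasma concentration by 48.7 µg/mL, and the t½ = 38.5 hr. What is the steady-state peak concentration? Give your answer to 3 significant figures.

63.1 µg/mL

k = ln 2 / 38.5 = 0.01800 hr⁻¹
Fraction remaining after one interval: e^(−kτ) = e^(−0.01800 × 82.0) = 0.2285
R = 1 / (1 − 0.2285) = 1.296
Css,max = 48.7 × 1.296 ≈ 63.1 µg/mL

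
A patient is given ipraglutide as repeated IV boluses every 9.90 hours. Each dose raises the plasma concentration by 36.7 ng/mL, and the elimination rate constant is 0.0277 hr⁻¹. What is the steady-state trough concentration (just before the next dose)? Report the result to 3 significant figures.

Fraction remaining after one interval: e^(−kτ) = e^(−0.02770 × 9.90) = 0.7602
R = 1 / (1 − 0.7602) = 4.169
Css,max = 36.7 × 4.169 = 153.0 ng/mL
Css,min = Css,max × e^(−kτ) = 153.0 × 0.7602 ≈ 116 ng/mL

116 ng/mL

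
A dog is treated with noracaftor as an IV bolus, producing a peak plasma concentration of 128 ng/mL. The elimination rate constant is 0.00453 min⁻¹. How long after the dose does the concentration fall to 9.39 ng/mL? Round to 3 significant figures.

C(t) = C₀ e^(−kt)  ⇒  t = ln(C₀/C) / k
t = ln(128/9.39) / 0.004530 = 2.612 / 0.004530 ≈ 577 minutes

577 minutes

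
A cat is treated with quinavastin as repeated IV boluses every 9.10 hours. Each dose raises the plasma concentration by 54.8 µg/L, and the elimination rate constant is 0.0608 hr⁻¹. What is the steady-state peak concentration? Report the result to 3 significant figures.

Fraction remaining after one interval: e^(−kτ) = e^(−0.06080 × 9.10) = 0.5751
R = 1 / (1 − 0.5751) = 2.353
Css,max = 54.8 × 2.353 ≈ 129 µg/L

129 µg/L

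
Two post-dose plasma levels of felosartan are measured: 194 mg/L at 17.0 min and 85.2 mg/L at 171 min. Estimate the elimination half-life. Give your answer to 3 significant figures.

k = ln(C₁/C₂) / (t₂ − t₁) = ln(194/85.2) / (171 − 17.0)
  = 0.8229 / 154.0 = 0.005343 min⁻¹
t½ = ln 2 / k = ln 2 / 0.005343 ≈ 130 minutes

130 minutes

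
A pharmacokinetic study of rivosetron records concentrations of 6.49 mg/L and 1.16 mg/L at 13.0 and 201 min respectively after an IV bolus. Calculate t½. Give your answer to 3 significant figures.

k = ln(C₁/C₂) / (t₂ − t₁) = ln(6.49/1.16) / (201 − 13.0)
  = 1.722 / 188.0 = 0.009159 min⁻¹
t½ = ln 2 / k = ln 2 / 0.009159 ≈ 75.7 minutes

75.7 minutes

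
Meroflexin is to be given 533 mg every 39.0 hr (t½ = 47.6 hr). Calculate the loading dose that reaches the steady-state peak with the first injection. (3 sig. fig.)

1230 mg

k = ln 2 / 47.6 = 0.01456 hr⁻¹
Accumulation ratio R = 1 / (1 − e^(−kτ)) = 1 / (1 − e^(−0.01456×39.0)) = 1 / (1 − 0.5667) = 2.308
Loading dose = maintenance dose × R = 533 × 2.308 ≈ 1230 mg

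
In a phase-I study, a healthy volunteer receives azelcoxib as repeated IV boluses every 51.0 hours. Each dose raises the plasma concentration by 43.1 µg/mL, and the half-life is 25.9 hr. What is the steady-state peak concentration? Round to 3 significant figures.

k = ln 2 / 25.9 = 0.02676 hr⁻¹
Fraction remaining after one interval: e^(−kτ) = e^(−0.02676 × 51.0) = 0.2554
R = 1 / (1 − 0.2554) = 1.343
Css,max = 43.1 × 1.343 ≈ 57.9 µg/mL

57.9 µg/mL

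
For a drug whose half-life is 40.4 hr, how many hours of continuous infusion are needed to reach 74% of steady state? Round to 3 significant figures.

k = ln 2 / 40.4 = 0.01716 hr⁻¹
f = 1 − e^(−kt)  ⇒  t = −ln(1 − f) / k
t = −ln(1 − 0.74) / 0.01716 = 1.347 / 0.01716 ≈ 78.5 hours

78.5 hours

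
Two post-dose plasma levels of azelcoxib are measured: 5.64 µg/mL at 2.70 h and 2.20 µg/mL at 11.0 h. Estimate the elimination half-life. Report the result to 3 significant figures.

k = ln(C₁/C₂) / (t₂ − t₁) = ln(5.64/2.20) / (11.0 − 2.70)
  = 0.9414 / 8.300 = 0.1134 h⁻¹
t½ = ln 2 / k = ln 2 / 0.1134 ≈ 6.11 hours

6.11 hours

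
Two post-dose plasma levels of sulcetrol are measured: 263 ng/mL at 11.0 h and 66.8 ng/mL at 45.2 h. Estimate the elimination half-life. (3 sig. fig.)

k = ln(C₁/C₂) / (t₂ − t₁) = ln(263/66.8) / (45.2 − 11.0)
  = 1.370 / 34.20 = 0.04007 h⁻¹
t½ = ln 2 / k = ln 2 / 0.04007 ≈ 17.3 hours

17.3 hours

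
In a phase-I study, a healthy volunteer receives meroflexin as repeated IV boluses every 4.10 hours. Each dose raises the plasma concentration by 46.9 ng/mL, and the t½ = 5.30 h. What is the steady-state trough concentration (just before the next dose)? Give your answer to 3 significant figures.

66.1 ng/mL

k = ln 2 / 5.30 = 0.1308 h⁻¹
Fraction remaining after one interval: e^(−kτ) = e^(−0.1308 × 4.10) = 0.5850
R = 1 / (1 − 0.5850) = 2.409
Css,max = 46.9 × 2.409 = 113.0 ng/mL
Css,min = Css,max × e^(−kτ) = 113.0 × 0.5850 ≈ 66.1 ng/mL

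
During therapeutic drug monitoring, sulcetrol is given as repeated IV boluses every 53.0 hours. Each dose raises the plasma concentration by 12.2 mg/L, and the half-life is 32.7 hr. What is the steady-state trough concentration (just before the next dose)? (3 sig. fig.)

k = ln 2 / 32.7 = 0.02120 hr⁻¹
Fraction remaining after one interval: e^(−kτ) = e^(−0.02120 × 53.0) = 0.3252
R = 1 / (1 − 0.3252) = 1.482
Css,max = 12.2 × 1.482 = 18.08 mg/L
Css,min = Css,max × e^(−kτ) = 18.08 × 0.3252 ≈ 5.88 mg/L

5.88 mg/L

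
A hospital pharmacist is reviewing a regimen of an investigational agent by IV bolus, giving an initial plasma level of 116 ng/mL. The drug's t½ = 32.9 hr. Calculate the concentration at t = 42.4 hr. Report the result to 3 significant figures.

47.5 ng/mL

k = ln 2 / 32.9 = 0.02107 hr⁻¹
C(t) = C₀ e^(−kt) = 116 × e^(−0.02107 × 42.4) = 116 × e^(−0.8933) = 116 × 0.4093 ≈ 47.5 ng/mL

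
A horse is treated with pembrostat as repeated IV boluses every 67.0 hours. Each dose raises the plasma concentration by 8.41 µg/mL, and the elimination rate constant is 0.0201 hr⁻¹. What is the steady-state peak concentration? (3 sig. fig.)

11.4 µg/mL

Fraction remaining after one interval: e^(−kτ) = e^(−0.02010 × 67.0) = 0.2601
R = 1 / (1 − 0.2601) = 1.352
Css,max = 8.41 × 1.352 ≈ 11.4 µg/mL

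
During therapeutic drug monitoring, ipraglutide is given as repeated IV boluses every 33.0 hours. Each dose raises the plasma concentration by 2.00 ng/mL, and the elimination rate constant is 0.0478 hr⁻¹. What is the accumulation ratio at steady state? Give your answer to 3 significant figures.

Fraction remaining after one interval: e^(−kτ) = e^(−0.04780 × 33.0) = 0.2065
R = 1 / (1 − 0.2065) = 1 / 0.7935 ≈ 1.26

1.26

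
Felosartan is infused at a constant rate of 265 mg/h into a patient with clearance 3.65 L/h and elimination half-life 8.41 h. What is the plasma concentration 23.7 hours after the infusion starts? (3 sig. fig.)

62.3 µg/mL

Css = rate / CL = 265 / 3.65 = 72.60 µg/mL
k = ln 2 / 8.41 = 0.08242 h⁻¹
C(t) = Css (1 − e^(−kt)) = 72.60 × (1 − e^(−1.953)) = 72.60 × 0.8582 ≈ 62.3 µg/mL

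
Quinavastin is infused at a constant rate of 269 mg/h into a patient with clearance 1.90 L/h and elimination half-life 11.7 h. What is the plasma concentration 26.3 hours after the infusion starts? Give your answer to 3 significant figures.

112 mg/L

Css = rate / CL = 269 / 1.90 = 141.6 mg/L
k = ln 2 / 11.7 = 0.05924 h⁻¹
C(t) = Css (1 − e^(−kt)) = 141.6 × (1 − e^(−1.558)) = 141.6 × 0.7895 ≈ 112 mg/L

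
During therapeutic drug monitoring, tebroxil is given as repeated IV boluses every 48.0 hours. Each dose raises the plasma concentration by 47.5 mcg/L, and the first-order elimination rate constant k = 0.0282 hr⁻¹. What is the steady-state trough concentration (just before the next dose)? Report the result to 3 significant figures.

16.5 mcg/L

Fraction remaining after one interval: e^(−kτ) = e^(−0.02820 × 48.0) = 0.2583
R = 1 / (1 − 0.2583) = 1.348
Css,max = 47.5 × 1.348 = 64.04 mcg/L
Css,min = Css,max × e^(−kτ) = 64.04 × 0.2583 ≈ 16.5 mcg/L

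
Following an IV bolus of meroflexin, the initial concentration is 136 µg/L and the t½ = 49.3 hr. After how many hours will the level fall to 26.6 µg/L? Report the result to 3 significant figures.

k = ln 2 / 49.3 = 0.01406 hr⁻¹
C(t) = C₀ e^(−kt)  ⇒  t = ln(C₀/C) / k
t = ln(136/26.6) / 0.01406 = 1.632 / 0.01406 ≈ 116 hours

116 hours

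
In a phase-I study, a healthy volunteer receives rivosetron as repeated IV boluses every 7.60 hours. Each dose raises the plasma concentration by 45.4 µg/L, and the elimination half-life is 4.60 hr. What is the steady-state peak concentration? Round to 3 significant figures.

66.6 µg/L

k = ln 2 / 4.60 = 0.1507 hr⁻¹
Fraction remaining after one interval: e^(−kτ) = e^(−0.1507 × 7.60) = 0.3182
R = 1 / (1 − 0.3182) = 1.467
Css,max = 45.4 × 1.467 ≈ 66.6 µg/L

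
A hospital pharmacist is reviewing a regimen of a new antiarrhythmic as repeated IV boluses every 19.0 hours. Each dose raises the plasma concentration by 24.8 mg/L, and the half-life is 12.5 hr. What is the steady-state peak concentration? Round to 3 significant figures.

k = ln 2 / 12.5 = 0.05545 hr⁻¹
Fraction remaining after one interval: e^(−kτ) = e^(−0.05545 × 19.0) = 0.3487
R = 1 / (1 − 0.3487) = 1.535
Css,max = 24.8 × 1.535 ≈ 38.1 mg/L

38.1 mg/L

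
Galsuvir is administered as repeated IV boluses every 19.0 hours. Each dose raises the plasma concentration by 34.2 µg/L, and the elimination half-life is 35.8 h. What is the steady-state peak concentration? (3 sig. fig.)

111 µg/L

k = ln 2 / 35.8 = 0.01936 h⁻¹
Fraction remaining after one interval: e^(−kτ) = e^(−0.01936 × 19.0) = 0.6922
R = 1 / (1 − 0.6922) = 3.249
Css,max = 34.2 × 3.249 ≈ 111 µg/L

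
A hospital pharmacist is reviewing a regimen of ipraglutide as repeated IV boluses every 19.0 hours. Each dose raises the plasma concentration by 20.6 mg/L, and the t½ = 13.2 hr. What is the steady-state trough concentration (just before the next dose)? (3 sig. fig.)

k = ln 2 / 13.2 = 0.05251 hr⁻¹
Fraction remaining after one interval: e^(−kτ) = e^(−0.05251 × 19.0) = 0.3687
R = 1 / (1 − 0.3687) = 1.584
Css,max = 20.6 × 1.584 = 32.63 mg/L
Css,min = Css,max × e^(−kτ) = 32.63 × 0.3687 ≈ 12.0 mg/L

12.0 mg/L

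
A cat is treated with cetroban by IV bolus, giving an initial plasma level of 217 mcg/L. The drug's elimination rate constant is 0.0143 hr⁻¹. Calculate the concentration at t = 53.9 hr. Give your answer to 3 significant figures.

100 mcg/L

C(t) = C₀ e^(−kt) = 217 × e^(−0.01430 × 53.9) = 217 × e^(−0.7708) = 217 × 0.4627 ≈ 100 mcg/L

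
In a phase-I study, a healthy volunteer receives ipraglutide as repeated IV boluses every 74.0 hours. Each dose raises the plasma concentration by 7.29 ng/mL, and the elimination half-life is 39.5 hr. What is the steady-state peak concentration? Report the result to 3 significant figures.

k = ln 2 / 39.5 = 0.01755 hr⁻¹
Fraction remaining after one interval: e^(−kτ) = e^(−0.01755 × 74.0) = 0.2729
R = 1 / (1 − 0.2729) = 1.375
Css,max = 7.29 × 1.375 ≈ 10.0 ng/mL

10.0 ng/mL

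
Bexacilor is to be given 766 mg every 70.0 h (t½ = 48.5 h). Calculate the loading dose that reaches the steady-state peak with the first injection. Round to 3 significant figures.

k = ln 2 / 48.5 = 0.01429 h⁻¹
Accumulation ratio R = 1 / (1 − e^(−kτ)) = 1 / (1 − e^(−0.01429×70.0)) = 1 / (1 − 0.3677) = 1.582
Loading dose = maintenance dose × R = 766 × 1.582 ≈ 1210 mg

1210 mg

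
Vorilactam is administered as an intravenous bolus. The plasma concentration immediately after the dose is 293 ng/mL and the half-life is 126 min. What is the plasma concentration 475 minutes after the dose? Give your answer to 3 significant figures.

21.5 ng/mL

k = ln 2 / 126 = 0.005501 min⁻¹
475 min is 3.770 half-lives, so C = 293 × (1/2)^3.770 = 293 × 0.07331 ≈ 21.5 ng/mL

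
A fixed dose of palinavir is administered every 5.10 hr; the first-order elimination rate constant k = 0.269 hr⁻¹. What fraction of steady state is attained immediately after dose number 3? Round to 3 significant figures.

f_n = 1 − e^(−nkτ) = 1 − e^(−3 × 0.2690 × 5.10) = 1 − e^(−4.116) = 1 − 0.01631 ≈ 0.984

0.984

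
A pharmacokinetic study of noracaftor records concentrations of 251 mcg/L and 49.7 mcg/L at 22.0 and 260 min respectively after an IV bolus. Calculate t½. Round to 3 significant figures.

102 minutes

k = ln(C₁/C₂) / (t₂ − t₁) = ln(251/49.7) / (260 − 22.0)
  = 1.619 / 238.0 = 0.006804 min⁻¹
t½ = ln 2 / k = ln 2 / 0.006804 ≈ 102 minutes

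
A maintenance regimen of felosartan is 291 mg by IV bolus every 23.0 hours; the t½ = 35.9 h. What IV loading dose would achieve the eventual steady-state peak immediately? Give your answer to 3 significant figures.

812 mg

k = ln 2 / 35.9 = 0.01931 h⁻¹
Accumulation ratio R = 1 / (1 − e^(−kτ)) = 1 / (1 − e^(−0.01931×23.0)) = 1 / (1 − 0.6414) = 2.789
Loading dose = maintenance dose × R = 291 × 2.789 ≈ 812 mg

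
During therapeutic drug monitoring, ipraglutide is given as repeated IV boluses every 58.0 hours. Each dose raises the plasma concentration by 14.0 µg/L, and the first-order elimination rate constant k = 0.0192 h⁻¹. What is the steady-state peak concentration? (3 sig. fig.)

20.8 µg/L

Fraction remaining after one interval: e^(−kτ) = e^(−0.01920 × 58.0) = 0.3284
R = 1 / (1 − 0.3284) = 1.489
Css,max = 14.0 × 1.489 ≈ 20.8 µg/L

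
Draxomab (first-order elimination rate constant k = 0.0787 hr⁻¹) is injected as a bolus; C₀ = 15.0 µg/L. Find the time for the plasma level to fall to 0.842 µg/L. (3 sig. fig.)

C(t) = C₀ e^(−kt)  ⇒  t = ln(C₀/C) / k
t = ln(15.0/0.842) / 0.07870 = 2.880 / 0.07870 ≈ 36.6 hours

36.6 hours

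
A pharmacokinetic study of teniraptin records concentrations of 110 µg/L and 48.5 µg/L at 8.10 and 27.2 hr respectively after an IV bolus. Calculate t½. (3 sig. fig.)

16.2 hours

k = ln(C₁/C₂) / (t₂ − t₁) = ln(110/48.5) / (27.2 − 8.10)
  = 0.8189 / 19.10 = 0.04288 hr⁻¹
t½ = ln 2 / k = ln 2 / 0.04288 ≈ 16.2 hours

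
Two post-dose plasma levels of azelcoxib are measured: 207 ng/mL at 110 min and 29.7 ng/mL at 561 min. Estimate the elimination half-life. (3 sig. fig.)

k = ln(C₁/C₂) / (t₂ − t₁) = ln(207/29.7) / (561 − 110)
  = 1.942 / 451.0 = 0.004305 min⁻¹
t½ = ln 2 / k = ln 2 / 0.004305 ≈ 161 minutes

161 minutes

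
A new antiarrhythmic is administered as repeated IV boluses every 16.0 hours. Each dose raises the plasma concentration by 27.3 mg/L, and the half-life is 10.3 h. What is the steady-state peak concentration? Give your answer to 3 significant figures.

41.4 mg/L

k = ln 2 / 10.3 = 0.06730 h⁻¹
Fraction remaining after one interval: e^(−kτ) = e^(−0.06730 × 16.0) = 0.3407
R = 1 / (1 − 0.3407) = 1.517
Css,max = 27.3 × 1.517 ≈ 41.4 mg/L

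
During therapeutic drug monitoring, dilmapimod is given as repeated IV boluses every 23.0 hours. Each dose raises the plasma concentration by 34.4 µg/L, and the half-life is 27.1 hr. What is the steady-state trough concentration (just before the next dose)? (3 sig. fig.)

43.0 µg/L

k = ln 2 / 27.1 = 0.02558 hr⁻¹
Fraction remaining after one interval: e^(−kτ) = e^(−0.02558 × 23.0) = 0.5553
R = 1 / (1 − 0.5553) = 2.249
Css,max = 34.4 × 2.249 = 77.35 µg/L
Css,min = Css,max × e^(−kτ) = 77.35 × 0.5553 ≈ 43.0 µg/L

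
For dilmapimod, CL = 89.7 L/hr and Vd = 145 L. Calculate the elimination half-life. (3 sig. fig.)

k = CL / V = 89.7 / 145 = 0.6186 hr⁻¹
t½ = ln 2 / k = ln 2 / 0.6186 ≈ 1.12 hours

1.12 hours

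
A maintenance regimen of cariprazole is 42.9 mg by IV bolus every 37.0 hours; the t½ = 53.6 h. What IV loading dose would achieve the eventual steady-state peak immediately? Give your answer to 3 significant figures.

113 mg

k = ln 2 / 53.6 = 0.01293 h⁻¹
Accumulation ratio R = 1 / (1 − e^(−kτ)) = 1 / (1 − e^(−0.01293×37.0)) = 1 / (1 − 0.6197) = 2.630
Loading dose = maintenance dose × R = 42.9 × 2.630 ≈ 113 mg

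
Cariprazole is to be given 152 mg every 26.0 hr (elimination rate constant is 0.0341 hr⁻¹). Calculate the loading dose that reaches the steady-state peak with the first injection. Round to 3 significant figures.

Accumulation ratio R = 1 / (1 − e^(−kτ)) = 1 / (1 − e^(−0.03410×26.0)) = 1 / (1 − 0.4121) = 1.701
Loading dose = maintenance dose × R = 152 × 1.701 ≈ 259 mg

259 mg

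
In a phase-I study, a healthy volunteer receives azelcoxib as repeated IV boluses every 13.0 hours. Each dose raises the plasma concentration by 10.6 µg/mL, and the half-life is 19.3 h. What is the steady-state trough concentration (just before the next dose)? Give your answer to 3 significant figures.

17.8 µg/mL

k = ln 2 / 19.3 = 0.03591 h⁻¹
Fraction remaining after one interval: e^(−kτ) = e^(−0.03591 × 13.0) = 0.6270
R = 1 / (1 − 0.6270) = 2.681
Css,max = 10.6 × 2.681 = 28.41 µg/mL
Css,min = Css,max × e^(−kτ) = 28.41 × 0.6270 ≈ 17.8 µg/mL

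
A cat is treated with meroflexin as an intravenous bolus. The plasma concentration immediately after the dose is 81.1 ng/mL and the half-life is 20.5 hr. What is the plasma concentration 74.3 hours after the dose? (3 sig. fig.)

6.58 ng/mL

k = ln 2 / 20.5 = 0.03381 hr⁻¹
C(t) = C₀ e^(−kt) = 81.1 × e^(−0.03381 × 74.3) = 81.1 × e^(−2.512) = 81.1 × 0.08109 ≈ 6.58 ng/mL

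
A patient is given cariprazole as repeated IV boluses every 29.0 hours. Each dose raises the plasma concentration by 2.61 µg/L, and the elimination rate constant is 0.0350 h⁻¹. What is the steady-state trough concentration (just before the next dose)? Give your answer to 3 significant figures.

Fraction remaining after one interval: e^(−kτ) = e^(−0.03500 × 29.0) = 0.3624
R = 1 / (1 − 0.3624) = 1.568
Css,max = 2.61 × 1.568 = 4.093 µg/L
Css,min = Css,max × e^(−kτ) = 4.093 × 0.3624 ≈ 1.48 µg/L

1.48 µg/L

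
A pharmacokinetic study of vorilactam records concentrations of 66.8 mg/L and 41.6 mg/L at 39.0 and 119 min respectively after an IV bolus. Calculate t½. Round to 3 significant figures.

117 minutes

k = ln(C₁/C₂) / (t₂ − t₁) = ln(66.8/41.6) / (119 − 39.0)
  = 0.4736 / 80.00 = 0.005920 min⁻¹
t½ = ln 2 / k = ln 2 / 0.005920 ≈ 117 minutes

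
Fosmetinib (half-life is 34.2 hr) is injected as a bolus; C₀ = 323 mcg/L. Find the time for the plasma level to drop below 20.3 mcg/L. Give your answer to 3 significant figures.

k = ln 2 / 34.2 = 0.02027 hr⁻¹
C(t) = C₀ e^(−kt)  ⇒  t = ln(C₀/C) / k
t = ln(323/20.3) / 0.02027 = 2.767 / 0.02027 ≈ 137 hours

137 hours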